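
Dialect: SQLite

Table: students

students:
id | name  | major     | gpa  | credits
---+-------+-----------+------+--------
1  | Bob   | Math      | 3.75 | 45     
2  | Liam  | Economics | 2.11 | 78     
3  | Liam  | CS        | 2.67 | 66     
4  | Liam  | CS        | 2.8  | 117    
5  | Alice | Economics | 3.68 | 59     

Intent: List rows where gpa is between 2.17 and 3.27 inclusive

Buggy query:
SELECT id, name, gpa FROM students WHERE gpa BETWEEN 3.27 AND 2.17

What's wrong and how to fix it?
Bug: The bounds are reversed; BETWEEN a AND b requires a <= b to match anything

Fix: Swap the bounds so the smaller value comes first

Corrected query:
SELECT id, name, gpa FROM students WHERE gpa BETWEEN 2.17 AND 3.27

Result:
id | name | gpa 
---+------+-----
3  | Liam | 2.67
4  | Liam | 2.8 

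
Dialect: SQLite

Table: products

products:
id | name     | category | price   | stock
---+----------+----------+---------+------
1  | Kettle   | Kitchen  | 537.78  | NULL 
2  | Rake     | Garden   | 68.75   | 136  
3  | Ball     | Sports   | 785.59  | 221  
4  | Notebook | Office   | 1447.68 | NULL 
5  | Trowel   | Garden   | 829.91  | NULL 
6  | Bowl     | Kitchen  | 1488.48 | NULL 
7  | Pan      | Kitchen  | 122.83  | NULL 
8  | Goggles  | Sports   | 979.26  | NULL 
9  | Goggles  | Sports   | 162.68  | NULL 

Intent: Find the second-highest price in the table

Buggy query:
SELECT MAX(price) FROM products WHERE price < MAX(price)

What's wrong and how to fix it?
Bug: MAX(price) on the right of the comparison is an aggregate-in-WHERE error

Fix: Compute the overall MAX in a subquery, then take MAX of rows below it

Corrected query:
SELECT MAX(price) FROM products WHERE price < (SELECT MAX(price) FROM products)

Result:
MAX(price)
----------
1447.68   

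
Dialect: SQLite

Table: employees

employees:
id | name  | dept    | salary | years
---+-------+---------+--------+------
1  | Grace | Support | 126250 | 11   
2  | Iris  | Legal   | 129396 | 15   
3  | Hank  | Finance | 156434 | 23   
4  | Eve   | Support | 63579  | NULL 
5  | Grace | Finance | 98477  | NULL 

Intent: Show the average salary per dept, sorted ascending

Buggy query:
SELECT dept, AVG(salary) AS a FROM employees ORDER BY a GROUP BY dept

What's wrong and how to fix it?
Bug: ORDER BY appears before GROUP BY; SQL clause order requires GROUP BY first

Fix: Move ORDER BY to the end, after GROUP BY

Corrected query:
SELECT dept, AVG(salary) AS a FROM employees GROUP BY dept ORDER BY a

Result:
dept    | a       
--------+---------
Support | 94914.5 
Finance | 127455.5
Legal   | 129396  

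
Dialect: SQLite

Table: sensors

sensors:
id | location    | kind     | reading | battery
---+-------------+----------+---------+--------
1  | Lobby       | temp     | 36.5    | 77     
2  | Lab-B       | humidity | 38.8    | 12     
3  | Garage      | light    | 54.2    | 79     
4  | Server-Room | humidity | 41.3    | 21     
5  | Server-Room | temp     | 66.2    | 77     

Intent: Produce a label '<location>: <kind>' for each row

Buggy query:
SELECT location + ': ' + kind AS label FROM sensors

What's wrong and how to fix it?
Bug: '+' is numeric addition; on text columns SQLite converts them to 0 instead of concatenating

Fix: Replace + with || to concatenate text

Corrected query:
SELECT location || ': ' || kind AS label FROM sensors

Result:
label                
---------------------
Lobby: temp          
Lab-B: humidity      
Garage: light        
Server-Room: humidity
Server-Room: temp    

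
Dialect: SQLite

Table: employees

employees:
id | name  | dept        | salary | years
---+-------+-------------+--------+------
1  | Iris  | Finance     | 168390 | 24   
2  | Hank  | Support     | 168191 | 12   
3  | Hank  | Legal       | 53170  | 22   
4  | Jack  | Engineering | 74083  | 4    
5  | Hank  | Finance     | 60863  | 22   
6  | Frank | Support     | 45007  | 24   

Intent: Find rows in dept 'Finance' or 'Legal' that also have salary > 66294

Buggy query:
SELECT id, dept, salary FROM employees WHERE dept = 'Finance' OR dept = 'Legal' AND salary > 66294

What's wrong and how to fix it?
Bug: Without parentheses, AND is evaluated before OR, so the salary filter only applies to the 'Legal' branch

Fix: Group the OR with parentheses (or use IN), then AND the threshold

Corrected query:
SELECT id, dept, salary FROM employees WHERE (dept = 'Finance' OR dept = 'Legal') AND salary > 66294

Result:
id | dept    | salary
---+---------+-------
1  | Finance | 168390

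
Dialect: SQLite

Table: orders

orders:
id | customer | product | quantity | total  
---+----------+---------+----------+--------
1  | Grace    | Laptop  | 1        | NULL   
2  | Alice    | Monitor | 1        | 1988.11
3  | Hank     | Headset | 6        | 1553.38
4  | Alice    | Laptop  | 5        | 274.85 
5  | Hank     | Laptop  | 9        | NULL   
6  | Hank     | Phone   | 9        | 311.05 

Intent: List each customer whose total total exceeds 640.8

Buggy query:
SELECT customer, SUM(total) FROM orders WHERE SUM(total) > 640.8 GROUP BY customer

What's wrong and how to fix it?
Bug: SUM(total) is an aggregate, but WHERE filters rows before aggregation

Fix: Use HAVING (which filters groups after aggregation) instead of WHERE

Corrected query:
SELECT customer, SUM(total) FROM orders GROUP BY customer HAVING SUM(total) > 640.8

Result:
customer | SUM(total)
---------+-----------
Alice    | 2262.96   
Hank     | 1864.43   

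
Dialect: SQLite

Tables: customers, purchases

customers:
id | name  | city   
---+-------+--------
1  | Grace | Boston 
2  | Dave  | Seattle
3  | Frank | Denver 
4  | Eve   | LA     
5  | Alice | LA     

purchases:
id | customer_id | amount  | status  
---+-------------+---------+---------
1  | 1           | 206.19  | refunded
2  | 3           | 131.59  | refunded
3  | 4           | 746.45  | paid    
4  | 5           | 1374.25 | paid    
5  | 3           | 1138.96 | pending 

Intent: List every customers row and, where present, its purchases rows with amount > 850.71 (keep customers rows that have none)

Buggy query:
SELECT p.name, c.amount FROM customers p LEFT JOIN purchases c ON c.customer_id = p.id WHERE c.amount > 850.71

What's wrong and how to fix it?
Bug: A WHERE condition on the right-hand table after LEFT JOIN drops unmatched parents

Fix: Put 'c.amount > 850.71' in the JOIN's ON clause instead of WHERE

Corrected query:
SELECT p.name, c.amount FROM customers p LEFT JOIN purchases c ON c.customer_id = p.id AND c.amount > 850.71

Result:
name  | amount 
------+--------
Grace | NULL   
Dave  | NULL   
Frank | 1138.96
Eve   | NULL   
Alice | 1374.25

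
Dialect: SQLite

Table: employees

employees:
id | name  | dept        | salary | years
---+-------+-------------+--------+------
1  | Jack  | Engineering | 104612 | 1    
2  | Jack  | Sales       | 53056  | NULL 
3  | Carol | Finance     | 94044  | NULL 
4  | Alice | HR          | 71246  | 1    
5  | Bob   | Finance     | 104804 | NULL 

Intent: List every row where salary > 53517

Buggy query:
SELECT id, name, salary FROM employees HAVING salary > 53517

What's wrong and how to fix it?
Bug: This is a non-aggregate query (no GROUP BY, no aggregates), so in SQLite the HAVING clause is invalid here; a row-level condition belongs in WHERE

Fix: Replace HAVING with WHERE since the condition applies to individual rows

Corrected query:
SELECT id, name, salary FROM employees WHERE salary > 53517

Result:
id | name  | salary
---+-------+-------
1  | Jack  | 104612
3  | Carol | 94044 
4  | Alice | 71246 
5  | Bob   | 104804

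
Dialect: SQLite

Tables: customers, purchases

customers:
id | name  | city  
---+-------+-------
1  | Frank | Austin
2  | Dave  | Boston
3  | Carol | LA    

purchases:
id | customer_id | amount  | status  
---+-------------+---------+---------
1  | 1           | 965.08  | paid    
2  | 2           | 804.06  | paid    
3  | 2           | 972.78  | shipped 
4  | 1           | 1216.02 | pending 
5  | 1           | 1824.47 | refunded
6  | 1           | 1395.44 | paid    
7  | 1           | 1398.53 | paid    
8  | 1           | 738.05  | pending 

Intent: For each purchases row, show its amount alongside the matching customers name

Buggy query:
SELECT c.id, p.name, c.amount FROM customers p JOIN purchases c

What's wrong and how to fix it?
Bug: JOIN with no ON clause produces a cartesian product; every purchases row pairs with every customers row

Fix: Specify the join condition linking the foreign key to the parent id

Corrected query:
SELECT c.id, p.name, c.amount FROM customers p JOIN purchases c ON c.customer_id = p.id

Result:
id | name  | amount 
---+-------+--------
1  | Frank | 965.08 
2  | Dave  | 804.06 
3  | Dave  | 972.78 
4  | Frank | 1216.02
5  | Frank | 1824.47
6  | Frank | 1395.44
7  | Frank | 1398.53
8  | Frank | 738.05 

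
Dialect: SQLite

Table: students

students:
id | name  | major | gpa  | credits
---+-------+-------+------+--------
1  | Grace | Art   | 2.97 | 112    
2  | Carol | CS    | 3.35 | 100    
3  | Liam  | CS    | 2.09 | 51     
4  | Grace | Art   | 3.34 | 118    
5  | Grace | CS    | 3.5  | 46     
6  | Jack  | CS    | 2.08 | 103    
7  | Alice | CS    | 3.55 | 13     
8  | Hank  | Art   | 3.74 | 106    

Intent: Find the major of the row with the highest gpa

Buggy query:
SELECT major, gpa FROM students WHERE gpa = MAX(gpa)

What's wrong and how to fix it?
Bug: MAX(gpa) is an aggregate and cannot be used directly in WHERE

Fix: Wrap MAX in a scalar subquery so WHERE compares against a single value

Corrected query:
SELECT major, gpa FROM students WHERE gpa = (SELECT MAX(gpa) FROM students)

Result:
major | gpa 
------+-----
Art   | 3.74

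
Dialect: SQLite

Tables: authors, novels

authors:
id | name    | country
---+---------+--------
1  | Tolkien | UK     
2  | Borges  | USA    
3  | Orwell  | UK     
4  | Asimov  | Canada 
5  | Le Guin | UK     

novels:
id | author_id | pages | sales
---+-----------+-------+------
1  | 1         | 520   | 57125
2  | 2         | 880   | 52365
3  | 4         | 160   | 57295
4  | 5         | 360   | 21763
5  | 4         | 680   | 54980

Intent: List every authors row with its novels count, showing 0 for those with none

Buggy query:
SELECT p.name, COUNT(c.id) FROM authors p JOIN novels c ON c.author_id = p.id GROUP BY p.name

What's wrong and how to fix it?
Bug: An inner join excludes parents with zero children

Fix: Switch to LEFT JOIN to retain unmatched parent rows

Corrected query:
SELECT p.name, COUNT(c.id) FROM authors p LEFT JOIN novels c ON c.author_id = p.id GROUP BY p.name

Result:
name    | COUNT(c.id)
--------+------------
Asimov  | 2          
Borges  | 1          
Le Guin | 1          
Orwell  | 0          
Tolkien | 1          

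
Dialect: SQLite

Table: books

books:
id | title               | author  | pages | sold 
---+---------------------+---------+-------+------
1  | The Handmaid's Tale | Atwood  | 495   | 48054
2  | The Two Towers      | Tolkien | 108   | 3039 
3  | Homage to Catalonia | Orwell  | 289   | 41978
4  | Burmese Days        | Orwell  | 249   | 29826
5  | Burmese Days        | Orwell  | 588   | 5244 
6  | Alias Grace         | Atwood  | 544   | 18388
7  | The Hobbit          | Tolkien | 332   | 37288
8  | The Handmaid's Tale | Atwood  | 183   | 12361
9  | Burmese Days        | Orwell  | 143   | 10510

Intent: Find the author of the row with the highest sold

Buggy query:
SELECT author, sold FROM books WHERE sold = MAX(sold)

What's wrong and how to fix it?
Bug: WHERE is evaluated per row; an aggregate over the whole table isn't defined there

Fix: Wrap MAX in a scalar subquery so WHERE compares against a single value

Corrected query:
SELECT author, sold FROM books WHERE sold = (SELECT MAX(sold) FROM books)

Result:
author | sold 
-------+------
Atwood | 48054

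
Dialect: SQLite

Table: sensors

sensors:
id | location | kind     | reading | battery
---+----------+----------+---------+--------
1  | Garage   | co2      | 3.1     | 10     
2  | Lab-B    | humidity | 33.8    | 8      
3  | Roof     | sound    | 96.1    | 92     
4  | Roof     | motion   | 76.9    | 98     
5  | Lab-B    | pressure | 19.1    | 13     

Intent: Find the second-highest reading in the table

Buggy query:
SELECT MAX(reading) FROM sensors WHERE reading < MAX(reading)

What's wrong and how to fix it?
Bug: MAX(reading) on the right of the comparison is an aggregate-in-WHERE error

Fix: Compute the overall MAX in a subquery, then take MAX of rows below it

Corrected query:
SELECT MAX(reading) FROM sensors WHERE reading < (SELECT MAX(reading) FROM sensors)

Result:
MAX(reading)
------------
76.9        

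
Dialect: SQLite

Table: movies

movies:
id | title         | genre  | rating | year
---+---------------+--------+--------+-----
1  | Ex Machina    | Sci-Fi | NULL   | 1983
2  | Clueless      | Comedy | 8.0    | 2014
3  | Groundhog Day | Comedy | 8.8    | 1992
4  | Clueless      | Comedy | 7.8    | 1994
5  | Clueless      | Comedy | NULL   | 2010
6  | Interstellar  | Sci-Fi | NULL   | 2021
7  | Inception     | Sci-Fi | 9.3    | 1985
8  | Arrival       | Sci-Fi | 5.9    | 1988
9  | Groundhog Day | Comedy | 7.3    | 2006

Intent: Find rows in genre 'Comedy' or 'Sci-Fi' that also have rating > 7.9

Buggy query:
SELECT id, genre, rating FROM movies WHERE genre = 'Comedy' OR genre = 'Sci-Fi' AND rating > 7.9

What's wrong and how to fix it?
Bug: AND binds tighter than OR, so this parses as genre = 'Comedy' OR (genre = 'Sci-Fi' AND rating > 7.9)

Fix: Group the OR with parentheses (or use IN), then AND the threshold

Corrected query:
SELECT id, genre, rating FROM movies WHERE (genre = 'Comedy' OR genre = 'Sci-Fi') AND rating > 7.9

Result:
id | genre  | rating
---+--------+-------
2  | Comedy | 8     
3  | Comedy | 8.8   
7  | Sci-Fi | 9.3   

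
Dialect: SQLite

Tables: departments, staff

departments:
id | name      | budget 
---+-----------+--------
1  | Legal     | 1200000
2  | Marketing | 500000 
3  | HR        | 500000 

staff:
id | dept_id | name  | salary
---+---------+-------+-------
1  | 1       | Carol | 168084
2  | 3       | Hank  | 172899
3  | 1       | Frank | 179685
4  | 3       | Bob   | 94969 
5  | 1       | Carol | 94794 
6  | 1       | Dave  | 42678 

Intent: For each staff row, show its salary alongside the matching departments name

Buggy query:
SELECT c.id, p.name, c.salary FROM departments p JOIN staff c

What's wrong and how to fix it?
Bug: Missing join condition: each staff row is matched to all departments rows instead of just its own

Fix: Specify the join condition linking the foreign key to the parent id

Corrected query:
SELECT c.id, p.name, c.salary FROM departments p JOIN staff c ON c.dept_id = p.id

Result:
id | name  | salary
---+-------+-------
1  | Legal | 168084
2  | HR    | 172899
3  | Legal | 179685
4  | HR    | 94969 
5  | Legal | 94794 
6  | Legal | 42678 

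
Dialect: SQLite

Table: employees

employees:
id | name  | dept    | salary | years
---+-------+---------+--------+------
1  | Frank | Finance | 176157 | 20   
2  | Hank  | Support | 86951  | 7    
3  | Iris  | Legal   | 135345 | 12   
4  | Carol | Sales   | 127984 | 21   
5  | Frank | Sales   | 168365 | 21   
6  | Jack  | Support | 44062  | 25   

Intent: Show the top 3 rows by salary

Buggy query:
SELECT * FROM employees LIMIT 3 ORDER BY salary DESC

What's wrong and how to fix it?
Bug: ORDER BY cannot follow LIMIT; LIMIT is the final clause

Fix: Swap the clauses: ORDER BY first, then LIMIT

Corrected query:
SELECT * FROM employees ORDER BY salary DESC LIMIT 3

Result:
id | name  | dept    | salary | years
---+-------+---------+--------+------
1  | Frank | Finance | 176157 | 20   
5  | Frank | Sales   | 168365 | 21   
3  | Iris  | Legal   | 135345 | 12   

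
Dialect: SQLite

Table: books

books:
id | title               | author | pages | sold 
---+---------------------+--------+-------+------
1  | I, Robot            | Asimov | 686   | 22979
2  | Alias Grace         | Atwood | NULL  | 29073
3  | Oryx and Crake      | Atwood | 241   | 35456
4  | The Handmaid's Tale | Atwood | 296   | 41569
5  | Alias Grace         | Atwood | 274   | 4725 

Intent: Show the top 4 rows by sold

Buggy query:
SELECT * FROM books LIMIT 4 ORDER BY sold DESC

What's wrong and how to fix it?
Bug: LIMIT must come after ORDER BY

Fix: Sort with ORDER BY, then apply LIMIT

Corrected query:
SELECT * FROM books ORDER BY sold DESC LIMIT 4

Result:
id | title               | author | pages | sold 
---+---------------------+--------+-------+------
4  | The Handmaid's Tale | Atwood | 296   | 41569
3  | Oryx and Crake      | Atwood | 241   | 35456
2  | Alias Grace         | Atwood | NULL  | 29073
1  | I, Robot            | Asimov | 686   | 22979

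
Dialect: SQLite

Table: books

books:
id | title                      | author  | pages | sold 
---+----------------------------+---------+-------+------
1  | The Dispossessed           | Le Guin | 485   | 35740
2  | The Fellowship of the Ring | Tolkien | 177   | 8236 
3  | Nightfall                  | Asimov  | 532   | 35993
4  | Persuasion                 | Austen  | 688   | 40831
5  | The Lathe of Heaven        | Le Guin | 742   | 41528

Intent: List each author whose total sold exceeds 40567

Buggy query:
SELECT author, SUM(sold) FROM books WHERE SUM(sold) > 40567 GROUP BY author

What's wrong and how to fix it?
Bug: Aggregate functions cannot appear in a WHERE clause

Fix: Use HAVING (which filters groups after aggregation) instead of WHERE

Corrected query:
SELECT author, SUM(sold) FROM books GROUP BY author HAVING SUM(sold) > 40567

Result:
author  | SUM(sold)
--------+----------
Austen  | 40831    
Le Guin | 77268    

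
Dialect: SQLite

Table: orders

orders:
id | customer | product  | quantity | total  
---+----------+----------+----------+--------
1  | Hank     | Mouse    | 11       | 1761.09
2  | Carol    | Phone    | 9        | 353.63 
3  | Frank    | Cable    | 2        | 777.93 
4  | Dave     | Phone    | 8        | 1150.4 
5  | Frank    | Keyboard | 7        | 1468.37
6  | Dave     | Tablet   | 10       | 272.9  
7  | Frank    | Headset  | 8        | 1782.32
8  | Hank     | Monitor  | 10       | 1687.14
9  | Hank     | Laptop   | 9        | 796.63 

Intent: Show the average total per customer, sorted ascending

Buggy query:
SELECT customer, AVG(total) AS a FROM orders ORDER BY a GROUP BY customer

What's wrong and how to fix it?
Bug: GROUP BY must precede ORDER BY

Fix: Move ORDER BY to the end, after GROUP BY

Corrected query:
SELECT customer, AVG(total) AS a FROM orders GROUP BY customer ORDER BY a

Result:
customer | a          
---------+------------
Carol    | 353.63     
Dave     | 711.65     
Frank    | 1342.873333
Hank     | 1414.953333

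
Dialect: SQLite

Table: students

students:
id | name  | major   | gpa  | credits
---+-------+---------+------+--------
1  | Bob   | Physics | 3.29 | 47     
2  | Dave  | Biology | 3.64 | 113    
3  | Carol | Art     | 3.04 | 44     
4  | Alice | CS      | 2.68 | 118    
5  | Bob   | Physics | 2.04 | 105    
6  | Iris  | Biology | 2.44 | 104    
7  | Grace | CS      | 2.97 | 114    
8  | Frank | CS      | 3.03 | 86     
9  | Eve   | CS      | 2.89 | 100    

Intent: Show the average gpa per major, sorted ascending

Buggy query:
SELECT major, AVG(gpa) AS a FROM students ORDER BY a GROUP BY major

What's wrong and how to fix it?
Bug: ORDER BY appears before GROUP BY; SQL clause order requires GROUP BY first

Fix: Move ORDER BY to the end, after GROUP BY

Corrected query:
SELECT major, AVG(gpa) AS a FROM students GROUP BY major ORDER BY a

Result:
major   | a     
--------+-------
Physics | 2.665 
CS      | 2.8925
Art     | 3.04  
Biology | 3.04  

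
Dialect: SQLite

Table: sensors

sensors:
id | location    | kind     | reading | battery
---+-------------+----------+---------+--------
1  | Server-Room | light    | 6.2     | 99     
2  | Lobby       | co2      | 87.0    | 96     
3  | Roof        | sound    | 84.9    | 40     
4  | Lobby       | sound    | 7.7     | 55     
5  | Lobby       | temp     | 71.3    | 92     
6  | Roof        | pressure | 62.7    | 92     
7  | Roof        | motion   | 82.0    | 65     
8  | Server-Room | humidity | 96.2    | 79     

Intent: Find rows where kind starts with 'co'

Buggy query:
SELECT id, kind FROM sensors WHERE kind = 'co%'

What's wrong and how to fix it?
Bug: '=' compares the literal string including the % character; pattern matching needs LIKE

Fix: Use LIKE for wildcard pattern matching

Corrected query:
SELECT id, kind FROM sensors WHERE kind LIKE 'co%'

Result:
id | kind
---+-----
2  | co2 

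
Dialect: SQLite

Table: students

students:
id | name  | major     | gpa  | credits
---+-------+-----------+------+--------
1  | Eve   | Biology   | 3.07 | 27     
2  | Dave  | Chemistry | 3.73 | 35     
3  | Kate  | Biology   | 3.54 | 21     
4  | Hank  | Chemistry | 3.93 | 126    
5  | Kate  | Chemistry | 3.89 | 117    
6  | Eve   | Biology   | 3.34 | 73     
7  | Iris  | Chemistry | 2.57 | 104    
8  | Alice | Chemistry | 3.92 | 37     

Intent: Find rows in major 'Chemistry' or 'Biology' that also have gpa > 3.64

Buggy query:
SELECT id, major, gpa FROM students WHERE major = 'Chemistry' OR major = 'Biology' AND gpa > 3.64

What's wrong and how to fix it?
Bug: Without parentheses, AND is evaluated before OR, so the gpa filter only applies to the 'Biology' branch

Fix: Group the OR with parentheses (or use IN), then AND the threshold

Corrected query:
SELECT id, major, gpa FROM students WHERE (major = 'Chemistry' OR major = 'Biology') AND gpa > 3.64

Result:
id | major     | gpa 
---+-----------+-----
2  | Chemistry | 3.73
4  | Chemistry | 3.93
5  | Chemistry | 3.89
8  | Chemistry | 3.92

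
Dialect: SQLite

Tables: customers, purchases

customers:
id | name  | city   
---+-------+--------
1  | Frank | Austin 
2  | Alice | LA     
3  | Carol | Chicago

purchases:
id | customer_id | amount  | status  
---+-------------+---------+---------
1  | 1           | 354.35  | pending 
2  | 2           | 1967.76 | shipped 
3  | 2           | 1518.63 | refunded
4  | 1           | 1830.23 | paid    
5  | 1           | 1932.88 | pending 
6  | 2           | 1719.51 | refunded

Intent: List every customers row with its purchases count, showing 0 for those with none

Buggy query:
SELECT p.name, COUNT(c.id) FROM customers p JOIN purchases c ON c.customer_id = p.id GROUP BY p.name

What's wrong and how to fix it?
Bug: An inner join excludes parents with zero children

Fix: Switch to LEFT JOIN to retain unmatched parent rows

Corrected query:
SELECT p.name, COUNT(c.id) FROM customers p LEFT JOIN purchases c ON c.customer_id = p.id GROUP BY p.name

Result:
name  | COUNT(c.id)
------+------------
Alice | 3          
Carol | 0          
Frank | 3          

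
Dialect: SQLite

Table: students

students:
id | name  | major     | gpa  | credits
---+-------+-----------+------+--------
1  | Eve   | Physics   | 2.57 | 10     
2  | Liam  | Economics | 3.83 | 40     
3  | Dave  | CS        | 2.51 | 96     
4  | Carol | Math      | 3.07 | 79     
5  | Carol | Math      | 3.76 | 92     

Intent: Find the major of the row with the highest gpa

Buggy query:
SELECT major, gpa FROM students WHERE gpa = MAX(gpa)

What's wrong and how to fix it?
Bug: MAX(gpa) is an aggregate and cannot be used directly in WHERE

Fix: Wrap MAX in a scalar subquery so WHERE compares against a single value

Corrected query:
SELECT major, gpa FROM students WHERE gpa = (SELECT MAX(gpa) FROM students)

Result:
major     | gpa 
----------+-----
Economics | 3.83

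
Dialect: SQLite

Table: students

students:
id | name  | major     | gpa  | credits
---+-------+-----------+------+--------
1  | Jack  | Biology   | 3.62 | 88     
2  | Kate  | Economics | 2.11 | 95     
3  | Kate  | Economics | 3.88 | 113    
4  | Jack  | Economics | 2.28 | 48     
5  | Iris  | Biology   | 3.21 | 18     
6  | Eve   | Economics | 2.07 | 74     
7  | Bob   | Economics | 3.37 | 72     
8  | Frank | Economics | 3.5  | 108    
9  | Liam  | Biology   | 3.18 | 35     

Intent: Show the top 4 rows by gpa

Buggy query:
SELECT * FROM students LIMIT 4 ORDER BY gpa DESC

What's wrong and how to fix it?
Bug: ORDER BY cannot follow LIMIT; LIMIT is the final clause

Fix: Swap the clauses: ORDER BY first, then LIMIT

Corrected query:
SELECT * FROM students ORDER BY gpa DESC LIMIT 4

Result:
id | name  | major     | gpa  | credits
---+-------+-----------+------+--------
3  | Kate  | Economics | 3.88 | 113    
1  | Jack  | Biology   | 3.62 | 88     
8  | Frank | Economics | 3.5  | 108    
7  | Bob   | Economics | 3.37 | 72     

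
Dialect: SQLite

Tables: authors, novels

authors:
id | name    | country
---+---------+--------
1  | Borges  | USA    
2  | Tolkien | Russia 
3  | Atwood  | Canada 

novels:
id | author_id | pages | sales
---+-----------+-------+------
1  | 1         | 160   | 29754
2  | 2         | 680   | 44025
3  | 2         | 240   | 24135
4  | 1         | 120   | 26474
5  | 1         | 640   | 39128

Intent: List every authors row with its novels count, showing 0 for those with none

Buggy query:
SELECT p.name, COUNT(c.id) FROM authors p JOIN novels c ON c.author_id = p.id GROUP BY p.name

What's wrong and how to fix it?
Bug: INNER JOIN drops authors rows that have no matching novels rows

Fix: Use LEFT JOIN so parents without children still appear (COUNT(c.id) gives 0)

Corrected query:
SELECT p.name, COUNT(c.id) FROM authors p LEFT JOIN novels c ON c.author_id = p.id GROUP BY p.name

Result:
name    | COUNT(c.id)
--------+------------
Atwood  | 0          
Borges  | 3          
Tolkien | 2          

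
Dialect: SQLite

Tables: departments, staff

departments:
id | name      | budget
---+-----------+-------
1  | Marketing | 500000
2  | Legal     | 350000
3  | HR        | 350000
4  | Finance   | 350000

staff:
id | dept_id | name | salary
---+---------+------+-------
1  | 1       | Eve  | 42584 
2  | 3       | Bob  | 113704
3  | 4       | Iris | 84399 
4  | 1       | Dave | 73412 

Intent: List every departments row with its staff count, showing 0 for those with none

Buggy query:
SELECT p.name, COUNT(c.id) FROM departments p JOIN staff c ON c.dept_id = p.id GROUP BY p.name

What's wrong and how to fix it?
Bug: An inner join excludes parents with zero children

Fix: Use LEFT JOIN so parents without children still appear (COUNT(c.id) gives 0)

Corrected query:
SELECT p.name, COUNT(c.id) FROM departments p LEFT JOIN staff c ON c.dept_id = p.id GROUP BY p.name

Result:
name      | COUNT(c.id)
----------+------------
Finance   | 1          
HR        | 1          
Legal     | 0          
Marketing | 2          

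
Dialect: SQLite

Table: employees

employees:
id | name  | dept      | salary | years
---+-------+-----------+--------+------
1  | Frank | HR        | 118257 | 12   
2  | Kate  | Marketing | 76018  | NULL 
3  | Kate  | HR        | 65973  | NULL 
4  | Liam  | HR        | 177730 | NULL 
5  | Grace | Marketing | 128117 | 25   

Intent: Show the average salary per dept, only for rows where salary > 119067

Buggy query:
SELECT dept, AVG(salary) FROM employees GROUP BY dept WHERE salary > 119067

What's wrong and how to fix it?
Bug: WHERE cannot follow GROUP BY

Fix: Place WHERE between FROM and GROUP BY

Corrected query:
SELECT dept, AVG(salary) FROM employees WHERE salary > 119067 GROUP BY dept

Result:
dept      | AVG(salary)
----------+------------
HR        | 177730     
Marketing | 128117     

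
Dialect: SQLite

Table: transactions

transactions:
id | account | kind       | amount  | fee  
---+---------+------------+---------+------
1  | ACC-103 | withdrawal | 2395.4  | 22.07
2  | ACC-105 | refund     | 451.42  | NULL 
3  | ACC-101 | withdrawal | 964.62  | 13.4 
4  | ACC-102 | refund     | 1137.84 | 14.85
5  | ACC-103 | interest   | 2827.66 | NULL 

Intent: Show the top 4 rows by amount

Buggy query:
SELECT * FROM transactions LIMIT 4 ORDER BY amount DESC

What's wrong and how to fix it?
Bug: LIMIT must come after ORDER BY

Fix: Swap the clauses: ORDER BY first, then LIMIT

Corrected query:
SELECT * FROM transactions ORDER BY amount DESC LIMIT 4

Result:
id | account | kind       | amount  | fee  
---+---------+------------+---------+------
5  | ACC-103 | interest   | 2827.66 | NULL 
1  | ACC-103 | withdrawal | 2395.4  | 22.07
4  | ACC-102 | refund     | 1137.84 | 14.85
3  | ACC-101 | withdrawal | 964.62  | 13.4 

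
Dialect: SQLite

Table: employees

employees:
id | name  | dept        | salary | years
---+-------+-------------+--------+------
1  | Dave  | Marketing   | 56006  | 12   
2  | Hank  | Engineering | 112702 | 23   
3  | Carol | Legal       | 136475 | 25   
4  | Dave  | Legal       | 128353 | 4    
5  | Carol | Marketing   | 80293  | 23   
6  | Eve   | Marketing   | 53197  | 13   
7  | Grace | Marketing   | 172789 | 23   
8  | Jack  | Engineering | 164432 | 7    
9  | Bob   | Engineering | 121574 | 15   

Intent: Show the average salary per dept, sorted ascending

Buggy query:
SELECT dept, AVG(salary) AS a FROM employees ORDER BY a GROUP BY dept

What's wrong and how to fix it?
Bug: ORDER BY appears before GROUP BY; SQL clause order requires GROUP BY first

Fix: Reorder: SELECT … FROM … GROUP BY … ORDER BY …

Corrected query:
SELECT dept, AVG(salary) AS a FROM employees GROUP BY dept ORDER BY a

Result:
dept        | a            
------------+--------------
Marketing   | 90571.25     
Legal       | 132414       
Engineering | 132902.666667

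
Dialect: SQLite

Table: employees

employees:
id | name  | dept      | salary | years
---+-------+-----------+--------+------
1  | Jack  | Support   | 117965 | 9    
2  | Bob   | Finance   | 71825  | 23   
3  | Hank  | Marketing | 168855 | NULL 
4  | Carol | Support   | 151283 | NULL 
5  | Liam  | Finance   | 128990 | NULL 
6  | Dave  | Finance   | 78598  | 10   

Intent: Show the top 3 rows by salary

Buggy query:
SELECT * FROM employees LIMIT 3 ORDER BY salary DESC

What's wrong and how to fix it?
Bug: ORDER BY cannot follow LIMIT; LIMIT is the final clause

Fix: Sort with ORDER BY, then apply LIMIT

Corrected query:
SELECT * FROM employees ORDER BY salary DESC LIMIT 3

Result:
id | name  | dept      | salary | years
---+-------+-----------+--------+------
3  | Hank  | Marketing | 168855 | NULL 
4  | Carol | Support   | 151283 | NULL 
5  | Liam  | Finance   | 128990 | NULL 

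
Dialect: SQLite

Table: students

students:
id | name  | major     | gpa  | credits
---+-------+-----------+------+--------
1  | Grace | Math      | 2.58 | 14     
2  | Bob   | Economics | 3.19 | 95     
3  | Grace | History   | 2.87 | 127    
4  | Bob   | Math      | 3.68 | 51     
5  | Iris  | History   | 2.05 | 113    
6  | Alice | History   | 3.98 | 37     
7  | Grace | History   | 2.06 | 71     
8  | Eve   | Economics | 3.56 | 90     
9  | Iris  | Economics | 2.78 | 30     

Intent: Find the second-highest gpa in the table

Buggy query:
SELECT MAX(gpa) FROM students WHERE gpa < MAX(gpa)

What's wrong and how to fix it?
Bug: MAX(gpa) on the right of the comparison is an aggregate-in-WHERE error

Fix: Compute the overall MAX in a subquery, then take MAX of rows below it

Corrected query:
SELECT MAX(gpa) FROM students WHERE gpa < (SELECT MAX(gpa) FROM students)

Result:
MAX(gpa)
--------
3.68    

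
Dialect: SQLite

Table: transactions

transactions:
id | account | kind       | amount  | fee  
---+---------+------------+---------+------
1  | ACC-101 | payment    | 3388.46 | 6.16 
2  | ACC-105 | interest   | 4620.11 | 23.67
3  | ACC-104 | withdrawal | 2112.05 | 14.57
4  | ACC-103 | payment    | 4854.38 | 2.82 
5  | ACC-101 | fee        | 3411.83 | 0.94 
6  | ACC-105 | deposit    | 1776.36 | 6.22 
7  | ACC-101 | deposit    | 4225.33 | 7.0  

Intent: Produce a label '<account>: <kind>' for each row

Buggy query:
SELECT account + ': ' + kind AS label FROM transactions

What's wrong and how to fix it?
Bug: SQLite uses || for string concatenation; + coerces text to numbers (yielding 0)

Fix: Replace + with || to concatenate text

Corrected query:
SELECT account || ': ' || kind AS label FROM transactions

Result:
label              
-------------------
ACC-101: payment   
ACC-105: interest  
ACC-104: withdrawal
ACC-103: payment   
ACC-101: fee       
ACC-105: deposit   
ACC-101: deposit   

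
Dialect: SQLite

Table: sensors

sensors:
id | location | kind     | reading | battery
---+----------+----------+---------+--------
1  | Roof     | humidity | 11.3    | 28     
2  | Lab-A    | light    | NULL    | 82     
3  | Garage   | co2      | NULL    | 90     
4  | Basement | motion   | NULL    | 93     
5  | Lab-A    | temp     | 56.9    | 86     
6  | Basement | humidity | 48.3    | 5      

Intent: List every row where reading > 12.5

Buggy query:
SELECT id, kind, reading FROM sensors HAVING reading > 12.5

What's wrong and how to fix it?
Bug: This is a non-aggregate query (no GROUP BY, no aggregates), so in SQLite the HAVING clause is invalid here; a row-level condition belongs in WHERE

Fix: Use WHERE for row-level filtering

Corrected query:
SELECT id, kind, reading FROM sensors WHERE reading > 12.5

Result:
id | kind     | reading
---+----------+--------
5  | temp     | 56.9   
6  | humidity | 48.3   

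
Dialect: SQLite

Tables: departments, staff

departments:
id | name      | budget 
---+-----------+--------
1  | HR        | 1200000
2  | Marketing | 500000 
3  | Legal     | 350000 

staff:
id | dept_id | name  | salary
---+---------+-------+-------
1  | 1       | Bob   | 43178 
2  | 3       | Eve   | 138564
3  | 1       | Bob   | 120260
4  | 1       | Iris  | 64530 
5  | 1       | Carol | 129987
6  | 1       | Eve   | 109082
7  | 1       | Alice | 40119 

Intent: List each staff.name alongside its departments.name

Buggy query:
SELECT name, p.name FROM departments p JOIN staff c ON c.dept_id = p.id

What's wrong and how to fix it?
Bug: 'name' exists in both joined tables, so the database can't tell which one is meant

Fix: Prefix ambiguous columns with the table alias

Corrected query:
SELECT c.name, p.name FROM departments p JOIN staff c ON c.dept_id = p.id

Result:
name  | name 
------+------
Bob   | HR   
Eve   | Legal
Bob   | HR   
Iris  | HR   
Carol | HR   
Eve   | HR   
Alice | HR   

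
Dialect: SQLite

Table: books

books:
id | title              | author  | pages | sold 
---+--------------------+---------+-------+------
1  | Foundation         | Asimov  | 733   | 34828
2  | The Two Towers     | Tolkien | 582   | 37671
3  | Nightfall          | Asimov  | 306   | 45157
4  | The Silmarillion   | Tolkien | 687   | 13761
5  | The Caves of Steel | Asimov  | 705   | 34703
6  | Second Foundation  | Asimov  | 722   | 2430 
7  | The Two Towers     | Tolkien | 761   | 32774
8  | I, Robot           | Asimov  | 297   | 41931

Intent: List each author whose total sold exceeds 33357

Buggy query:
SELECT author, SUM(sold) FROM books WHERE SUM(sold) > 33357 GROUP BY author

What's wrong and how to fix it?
Bug: Aggregate functions cannot appear in a WHERE clause

Fix: Use HAVING (which filters groups after aggregation) instead of WHERE

Corrected query:
SELECT author, SUM(sold) FROM books GROUP BY author HAVING SUM(sold) > 33357

Result:
author  | SUM(sold)
--------+----------
Asimov  | 159049   
Tolkien | 84206    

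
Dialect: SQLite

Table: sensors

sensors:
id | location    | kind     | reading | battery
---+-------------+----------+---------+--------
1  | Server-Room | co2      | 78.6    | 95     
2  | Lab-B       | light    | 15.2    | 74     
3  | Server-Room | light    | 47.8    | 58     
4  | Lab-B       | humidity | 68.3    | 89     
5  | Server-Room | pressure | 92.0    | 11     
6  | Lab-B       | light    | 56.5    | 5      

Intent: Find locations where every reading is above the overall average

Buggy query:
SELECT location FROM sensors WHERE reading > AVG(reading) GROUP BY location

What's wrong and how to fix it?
Bug: WHERE evaluates per row before aggregation, so AVG() is unavailable

Fix: Compute the overall average in a scalar subquery and compare each group's MIN against it in HAVING

Corrected query:
SELECT location FROM sensors GROUP BY location HAVING MIN(reading) > (SELECT AVG(reading) FROM sensors)

Result:
(no rows)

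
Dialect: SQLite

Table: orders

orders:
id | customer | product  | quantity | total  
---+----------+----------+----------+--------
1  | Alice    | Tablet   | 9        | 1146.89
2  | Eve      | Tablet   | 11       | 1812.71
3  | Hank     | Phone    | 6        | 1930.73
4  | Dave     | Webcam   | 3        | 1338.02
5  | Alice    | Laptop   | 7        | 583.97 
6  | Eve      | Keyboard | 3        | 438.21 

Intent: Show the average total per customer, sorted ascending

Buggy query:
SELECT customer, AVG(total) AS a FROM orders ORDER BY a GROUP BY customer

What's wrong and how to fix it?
Bug: ORDER BY appears before GROUP BY; SQL clause order requires GROUP BY first

Fix: Reorder: SELECT … FROM … GROUP BY … ORDER BY …

Corrected query:
SELECT customer, AVG(total) AS a FROM orders GROUP BY customer ORDER BY a

Result:
customer | a      
---------+--------
Alice    | 865.43 
Eve      | 1125.46
Dave     | 1338.02
Hank     | 1930.73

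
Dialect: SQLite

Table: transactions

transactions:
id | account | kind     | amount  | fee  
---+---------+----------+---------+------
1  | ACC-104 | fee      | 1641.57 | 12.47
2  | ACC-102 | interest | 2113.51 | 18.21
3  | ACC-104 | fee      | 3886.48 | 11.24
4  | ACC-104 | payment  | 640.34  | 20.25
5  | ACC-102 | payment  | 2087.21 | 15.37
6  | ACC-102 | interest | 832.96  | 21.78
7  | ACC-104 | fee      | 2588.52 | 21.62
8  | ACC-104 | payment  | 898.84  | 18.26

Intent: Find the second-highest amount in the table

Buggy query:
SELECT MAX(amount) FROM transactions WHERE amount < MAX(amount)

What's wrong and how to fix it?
Bug: MAX(amount) on the right of the comparison is an aggregate-in-WHERE error

Fix: Put the inner MAX in a scalar subquery

Corrected query:
SELECT MAX(amount) FROM transactions WHERE amount < (SELECT MAX(amount) FROM transactions)

Result:
MAX(amount)
-----------
2588.52    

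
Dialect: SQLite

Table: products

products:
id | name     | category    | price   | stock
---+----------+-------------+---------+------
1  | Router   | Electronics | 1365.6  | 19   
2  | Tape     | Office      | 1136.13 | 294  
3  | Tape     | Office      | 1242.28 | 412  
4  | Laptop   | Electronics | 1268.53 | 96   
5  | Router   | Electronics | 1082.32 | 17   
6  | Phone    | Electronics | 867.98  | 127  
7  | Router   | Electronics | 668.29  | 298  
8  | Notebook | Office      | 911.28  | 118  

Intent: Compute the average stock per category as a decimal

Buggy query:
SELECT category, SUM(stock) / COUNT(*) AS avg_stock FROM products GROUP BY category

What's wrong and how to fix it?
Bug: Both operands are integers, so '/' performs integer division and truncates

Fix: Multiply by 1.0 (or CAST to REAL) to force floating-point division

Corrected query:
SELECT category, SUM(stock) * 1.0 / COUNT(*) AS avg_stock FROM products GROUP BY category

Result:
category    | avg_stock 
------------+-----------
Electronics | 111.4     
Office      | 274.666667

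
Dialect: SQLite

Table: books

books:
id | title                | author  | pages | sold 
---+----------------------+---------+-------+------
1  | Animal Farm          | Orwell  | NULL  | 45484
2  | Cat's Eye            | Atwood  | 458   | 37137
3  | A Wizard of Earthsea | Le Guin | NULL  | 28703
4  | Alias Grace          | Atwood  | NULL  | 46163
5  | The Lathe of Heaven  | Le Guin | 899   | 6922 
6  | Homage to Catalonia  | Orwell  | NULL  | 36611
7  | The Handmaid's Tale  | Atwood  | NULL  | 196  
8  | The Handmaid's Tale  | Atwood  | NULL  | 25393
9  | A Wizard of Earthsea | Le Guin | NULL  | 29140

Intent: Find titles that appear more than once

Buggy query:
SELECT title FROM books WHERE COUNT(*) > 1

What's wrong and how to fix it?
Bug: COUNT(*) is an aggregate and cannot be used in WHERE

Fix: Group first, then use HAVING for the count condition

Corrected query:
SELECT title FROM books GROUP BY title HAVING COUNT(*) > 1

Result:
title               
--------------------
A Wizard of Earthsea
The Handmaid's Tale 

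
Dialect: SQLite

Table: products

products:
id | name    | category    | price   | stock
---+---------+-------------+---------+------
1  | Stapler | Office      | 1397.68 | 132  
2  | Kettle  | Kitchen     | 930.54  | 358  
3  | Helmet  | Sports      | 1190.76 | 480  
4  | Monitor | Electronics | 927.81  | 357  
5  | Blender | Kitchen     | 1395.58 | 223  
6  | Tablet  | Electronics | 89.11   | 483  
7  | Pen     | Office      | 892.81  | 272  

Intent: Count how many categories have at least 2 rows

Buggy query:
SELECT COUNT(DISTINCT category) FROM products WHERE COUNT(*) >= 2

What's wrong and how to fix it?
Bug: WHERE filters individual rows, not groups, so a group-level COUNT is invalid there

Fix: Group first with HAVING COUNT(*) >= 2, then COUNT the resulting groups

Corrected query:
SELECT COUNT(*) FROM (SELECT category FROM products GROUP BY category HAVING COUNT(*) >= 2)

Result:
COUNT(*)
--------
3       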